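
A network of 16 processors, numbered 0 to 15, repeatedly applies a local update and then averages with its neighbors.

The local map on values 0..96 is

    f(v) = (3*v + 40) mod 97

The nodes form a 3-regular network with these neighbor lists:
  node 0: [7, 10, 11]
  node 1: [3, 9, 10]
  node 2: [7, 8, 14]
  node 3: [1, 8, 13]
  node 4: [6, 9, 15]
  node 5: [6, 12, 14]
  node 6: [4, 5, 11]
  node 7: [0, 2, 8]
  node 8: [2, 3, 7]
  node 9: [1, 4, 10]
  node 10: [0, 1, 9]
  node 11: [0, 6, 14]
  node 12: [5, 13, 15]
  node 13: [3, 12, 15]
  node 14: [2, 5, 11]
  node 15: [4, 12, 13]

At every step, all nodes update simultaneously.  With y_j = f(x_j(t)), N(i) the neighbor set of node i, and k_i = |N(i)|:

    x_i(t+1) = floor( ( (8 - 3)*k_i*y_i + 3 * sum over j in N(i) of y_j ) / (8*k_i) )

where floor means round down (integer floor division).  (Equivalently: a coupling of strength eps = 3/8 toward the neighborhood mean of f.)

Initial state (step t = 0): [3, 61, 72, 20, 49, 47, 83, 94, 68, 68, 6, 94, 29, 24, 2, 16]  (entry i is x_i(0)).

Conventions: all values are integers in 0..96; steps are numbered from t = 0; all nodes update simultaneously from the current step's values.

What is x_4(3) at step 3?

Simulating step by step:
t=0: [3, 61, 72, 20, 49, 47, 83, 94, 68, 68, 6, 94, 29, 24, 2, 16]
t=1: [45, 32, 54, 13, 85, 73, 85, 39, 43, 53, 52, 43, 42, 24, 50, 71]
t=2: [65, 35, 33, 65, 11, 61, 20, 57, 63, 8, 16, 66, 60, 35, 76, 47]
t=3: [44, 54, 42, 42, 64, 31, 20, 25, 34, 66, 74, 42, 36, 48, 60, 70]

Answer: x_4(3) = 64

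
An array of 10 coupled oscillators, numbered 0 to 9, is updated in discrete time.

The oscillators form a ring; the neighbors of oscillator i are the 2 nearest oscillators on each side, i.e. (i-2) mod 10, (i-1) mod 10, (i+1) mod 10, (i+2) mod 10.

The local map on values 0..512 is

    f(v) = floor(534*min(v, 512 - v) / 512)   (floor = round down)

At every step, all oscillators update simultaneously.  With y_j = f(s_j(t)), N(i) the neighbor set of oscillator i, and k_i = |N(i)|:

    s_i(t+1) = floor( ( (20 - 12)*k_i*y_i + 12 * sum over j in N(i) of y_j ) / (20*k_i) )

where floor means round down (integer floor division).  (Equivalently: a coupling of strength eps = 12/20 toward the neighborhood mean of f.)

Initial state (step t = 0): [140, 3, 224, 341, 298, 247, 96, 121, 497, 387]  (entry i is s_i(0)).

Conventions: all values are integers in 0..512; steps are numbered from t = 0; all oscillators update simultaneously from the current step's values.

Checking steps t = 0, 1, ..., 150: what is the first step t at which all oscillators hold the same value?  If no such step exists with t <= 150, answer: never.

Simulating step by step:
t=0: [140, 3, 224, 341, 298, 247, 96, 121, 497, 387]  (not all equal)
t=1: [115, 104, 175, 178, 204, 196, 133, 125, 81, 95]  (not all equal)
t=2: [118, 130, 166, 179, 191, 181, 149, 130, 106, 105]  (not all equal)
t=3: [128, 142, 165, 178, 184, 176, 156, 138, 122, 119]  (not all equal)
t=4: [138, 151, 167, 178, 181, 175, 161, 146, 135, 132]  (not all equal)
t=5: [148, 158, 170, 179, 181, 176, 166, 154, 145, 143]  (not all equal)
t=6: [157, 165, 174, 181, 183, 179, 171, 162, 155, 153]  (not all equal)
t=7: [166, 172, 179, 184, 185, 183, 176, 169, 164, 163]  (not all equal)
t=8: [175, 179, 184, 188, 189, 187, 182, 177, 173, 172]  (not all equal)
t=9: [183, 186, 190, 193, 194, 192, 189, 185, 182, 181]  (not all equal)
t=10: [191, 193, 197, 199, 200, 198, 196, 192, 190, 189]  (not all equal)
t=11: [199, 201, 204, 205, 206, 205, 203, 200, 199, 198]  (not all equal)
t=12: [207, 209, 211, 212, 212, 212, 210, 208, 207, 207]  (not all equal)
t=13: [216, 217, 219, 220, 220, 219, 218, 216, 215, 215]  (not all equal)
t=14: [225, 226, 227, 228, 228, 227, 226, 225, 224, 224]  (not all equal)
t=15: [234, 235, 235, 236, 236, 235, 235, 234, 233, 233]  (not all equal)
t=16: [244, 244, 245, 245, 245, 245, 244, 244, 243, 243]  (not all equal)
t=17: [253, 254, 254, 254, 254, 254, 254, 253, 253, 253]  (not all equal)
t=18: [263, 263, 263, 264, 264, 263, 263, 263, 263, 263]  (not all equal)
t=19: [259, 258, 258, 258, 258, 258, 258, 259, 259, 259]  (not all equal)
t=20: [263, 263, 263, 264, 264, 263, 263, 263, 263, 263]  (not all equal)

Answer: never
Key observation: The state at step 18 reappears at step 20 — the system is in a cycle of period 2 from step 18 on.  No step 0..20 is synchronized, and the cycle repeats forever, so no step up to 150 (or ever) has all oscillators equal.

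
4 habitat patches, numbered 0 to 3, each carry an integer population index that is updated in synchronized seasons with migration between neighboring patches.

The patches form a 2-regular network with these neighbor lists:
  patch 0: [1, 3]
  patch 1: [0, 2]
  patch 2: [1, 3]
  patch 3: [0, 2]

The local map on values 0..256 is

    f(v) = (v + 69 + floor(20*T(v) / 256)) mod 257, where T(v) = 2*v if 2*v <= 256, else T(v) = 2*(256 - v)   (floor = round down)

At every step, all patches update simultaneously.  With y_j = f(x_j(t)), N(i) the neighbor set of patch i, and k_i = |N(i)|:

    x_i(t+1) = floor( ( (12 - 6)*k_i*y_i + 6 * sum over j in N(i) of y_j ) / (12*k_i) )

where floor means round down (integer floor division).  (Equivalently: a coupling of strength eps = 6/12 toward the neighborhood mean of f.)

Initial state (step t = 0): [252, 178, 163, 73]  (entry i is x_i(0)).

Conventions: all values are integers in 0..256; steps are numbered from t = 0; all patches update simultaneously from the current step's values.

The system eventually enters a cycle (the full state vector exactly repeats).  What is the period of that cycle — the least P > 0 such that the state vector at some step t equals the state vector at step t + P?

Answer: 23
Key observation: The state at step 42, [57, 57, 57, 57], reappears at step 65 — and no state repeats earlier — so the cycle the system enters has period 23.

Derivation:
t=0: [252, 178, 163, 73]
t=1: [70, 78, 161, 154]
t=2: [173, 177, 221, 217]
t=3: [136, 73, 28, 90]
t=4: [193, 157, 132, 167]
t=5: [129, 179, 232, 183]
t=6: [110, 67, 25, 69]
t=7: [171, 146, 122, 147]
t=8: [242, 231, 221, 232]
t=9: [51, 46, 42, 47]
t=10: [124, 122, 119, 122]
t=11: [211, 209, 208, 209]
t=12: [29, 28, 27, 28]
t=13: [101, 101, 100, 101]
t=14: [185, 184, 184, 184]
t=15: [7, 7, 7, 7]
t=16: [77, 77, 77, 77]
t=17: [158, 158, 158, 158]
t=18: [242, 242, 242, 242]
t=19: [56, 56, 56, 56]
t=20: [133, 133, 133, 133]
t=21: [221, 221, 221, 221]
t=22: [38, 38, 38, 38]
t=23: [112, 112, 112, 112]
t=24: [198, 198, 198, 198]
t=25: [19, 19, 19, 19]
t=26: [90, 90, 90, 90]
t=27: [173, 173, 173, 173]
t=28: [254, 254, 254, 254]
t=29: [66, 66, 66, 66]
t=30: [145, 145, 145, 145]
t=31: [231, 231, 231, 231]
t=32: [46, 46, 46, 46]
t=33: [122, 122, 122, 122]
t=34: [210, 210, 210, 210]
t=35: [29, 29, 29, 29]
t=36: [102, 102, 102, 102]
t=37: [186, 186, 186, 186]
t=38: [8, 8, 8, 8]
t=39: [78, 78, 78, 78]
t=40: [159, 159, 159, 159]
t=41: [243, 243, 243, 243]
t=42: [57, 57, 57, 57]
t=43: [134, 134, 134, 134]
t=44: [222, 222, 222, 222]
t=45: [39, 39, 39, 39]
t=46: [114, 114, 114, 114]
t=47: [200, 200, 200, 200]
t=48: [20, 20, 20, 20]
t=49: [92, 92, 92, 92]
t=50: [175, 175, 175, 175]
t=51: [256, 256, 256, 256]
t=52: [68, 68, 68, 68]
t=53: [147, 147, 147, 147]
t=54: [233, 233, 233, 233]
t=55: [48, 48, 48, 48]
t=56: [124, 124, 124, 124]
t=57: [212, 212, 212, 212]
t=58: [30, 30, 30, 30]
t=59: [103, 103, 103, 103]
t=60: [188, 188, 188, 188]
t=61: [10, 10, 10, 10]
t=62: [80, 80, 80, 80]
t=63: [161, 161, 161, 161]
t=64: [244, 244, 244, 244]
t=65: [57, 57, 57, 57]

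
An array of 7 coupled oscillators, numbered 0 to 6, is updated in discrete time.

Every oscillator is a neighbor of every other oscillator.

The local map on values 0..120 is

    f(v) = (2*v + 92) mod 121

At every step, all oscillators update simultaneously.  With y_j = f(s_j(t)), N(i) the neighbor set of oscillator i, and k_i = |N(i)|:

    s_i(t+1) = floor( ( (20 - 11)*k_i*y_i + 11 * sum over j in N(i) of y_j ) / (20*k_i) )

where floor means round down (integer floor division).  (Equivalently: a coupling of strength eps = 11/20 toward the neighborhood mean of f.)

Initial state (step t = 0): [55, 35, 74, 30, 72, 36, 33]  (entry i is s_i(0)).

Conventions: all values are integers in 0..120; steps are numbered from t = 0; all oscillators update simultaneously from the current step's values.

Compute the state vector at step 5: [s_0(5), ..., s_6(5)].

Answer: [80, 67, 47, 67, 46, 77, 67]

Derivation:
t=0: [55, 35, 74, 30, 72, 36, 33]
t=1: [71, 57, 85, 53, 84, 58, 56]
t=2: [84, 74, 51, 71, 50, 75, 74]
t=3: [53, 89, 73, 87, 72, 47, 89]
t=4: [69, 51, 83, 50, 82, 64, 51]
t=5: [80, 67, 47, 67, 46, 77, 67]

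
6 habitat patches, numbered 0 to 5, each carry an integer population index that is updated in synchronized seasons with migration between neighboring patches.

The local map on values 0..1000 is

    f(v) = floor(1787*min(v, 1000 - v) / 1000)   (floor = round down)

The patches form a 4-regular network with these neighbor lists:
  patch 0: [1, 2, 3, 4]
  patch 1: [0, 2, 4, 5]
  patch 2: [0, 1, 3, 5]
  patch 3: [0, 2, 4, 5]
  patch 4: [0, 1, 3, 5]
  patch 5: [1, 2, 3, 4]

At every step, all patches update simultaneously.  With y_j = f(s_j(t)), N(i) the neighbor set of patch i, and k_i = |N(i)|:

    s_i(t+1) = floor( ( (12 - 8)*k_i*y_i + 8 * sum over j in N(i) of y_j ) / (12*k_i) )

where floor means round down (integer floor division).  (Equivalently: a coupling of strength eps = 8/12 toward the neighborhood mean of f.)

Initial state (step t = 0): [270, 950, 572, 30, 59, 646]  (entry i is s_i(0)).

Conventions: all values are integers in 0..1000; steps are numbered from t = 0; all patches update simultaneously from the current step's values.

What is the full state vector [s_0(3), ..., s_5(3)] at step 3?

Answer: [666, 655, 618, 659, 696, 648]

Derivation:
t=0: [270, 950, 572, 30, 59, 646]
t=1: [329, 360, 464, 348, 244, 379]
t=2: [617, 635, 697, 628, 566, 647]
t=3: [666, 655, 618, 659, 696, 648]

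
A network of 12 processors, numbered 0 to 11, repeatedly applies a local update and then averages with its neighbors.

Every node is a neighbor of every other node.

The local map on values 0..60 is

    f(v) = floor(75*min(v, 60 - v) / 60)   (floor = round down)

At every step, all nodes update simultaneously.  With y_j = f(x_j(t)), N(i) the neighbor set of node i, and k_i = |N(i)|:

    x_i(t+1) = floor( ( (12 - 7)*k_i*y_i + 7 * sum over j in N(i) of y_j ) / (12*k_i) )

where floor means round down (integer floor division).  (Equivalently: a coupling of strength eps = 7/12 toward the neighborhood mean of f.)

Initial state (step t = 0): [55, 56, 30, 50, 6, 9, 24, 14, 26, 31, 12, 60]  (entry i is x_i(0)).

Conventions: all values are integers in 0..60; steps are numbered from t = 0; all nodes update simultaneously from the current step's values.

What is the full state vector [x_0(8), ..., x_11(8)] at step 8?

Answer: [28, 28, 28, 28, 28, 28, 28, 28, 28, 28, 28, 28]

Derivation:
t=0: [55, 56, 30, 50, 6, 9, 24, 14, 26, 31, 12, 60]
t=1: [13, 12, 24, 15, 13, 15, 21, 17, 22, 24, 16, 11]
t=2: [19, 18, 24, 19, 19, 19, 22, 20, 23, 24, 20, 17]
t=3: [24, 23, 26, 24, 24, 24, 25, 25, 26, 26, 25, 23]
t=4: [30, 29, 30, 30, 30, 30, 30, 30, 30, 30, 30, 29]
t=5: [36, 36, 36, 36, 36, 36, 36, 36, 36, 36, 36, 36]
t=6: [30, 30, 30, 30, 30, 30, 30, 30, 30, 30, 30, 30]
t=7: [37, 37, 37, 37, 37, 37, 37, 37, 37, 37, 37, 37]
t=8: [28, 28, 28, 28, 28, 28, 28, 28, 28, 28, 28, 28]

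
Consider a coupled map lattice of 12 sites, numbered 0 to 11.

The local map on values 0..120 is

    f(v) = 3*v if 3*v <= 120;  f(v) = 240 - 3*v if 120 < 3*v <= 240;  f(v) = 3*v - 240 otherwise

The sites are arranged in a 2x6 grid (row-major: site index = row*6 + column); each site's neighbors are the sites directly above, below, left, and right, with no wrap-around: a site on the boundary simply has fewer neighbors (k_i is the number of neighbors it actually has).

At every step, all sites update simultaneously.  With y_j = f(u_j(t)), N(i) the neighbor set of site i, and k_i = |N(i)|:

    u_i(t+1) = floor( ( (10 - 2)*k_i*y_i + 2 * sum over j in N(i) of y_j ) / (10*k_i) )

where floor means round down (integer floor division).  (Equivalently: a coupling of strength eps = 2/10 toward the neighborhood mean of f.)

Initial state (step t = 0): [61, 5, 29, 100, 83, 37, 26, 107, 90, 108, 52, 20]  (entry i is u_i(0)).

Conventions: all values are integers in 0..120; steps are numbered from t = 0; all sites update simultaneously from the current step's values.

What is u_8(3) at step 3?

Simulating step by step:
t=0: [61, 5, 29, 100, 83, 37, 26, 107, 90, 108, 52, 20]
t=1: [54, 27, 76, 60, 24, 95, 76, 73, 40, 78, 77, 67]
t=2: [71, 72, 27, 54, 65, 47, 19, 31, 98, 17, 15, 36]
t=3: [29, 32, 75, 74, 50, 94, 57, 83, 58, 52, 49, 100]

Answer: u_8(3) = 58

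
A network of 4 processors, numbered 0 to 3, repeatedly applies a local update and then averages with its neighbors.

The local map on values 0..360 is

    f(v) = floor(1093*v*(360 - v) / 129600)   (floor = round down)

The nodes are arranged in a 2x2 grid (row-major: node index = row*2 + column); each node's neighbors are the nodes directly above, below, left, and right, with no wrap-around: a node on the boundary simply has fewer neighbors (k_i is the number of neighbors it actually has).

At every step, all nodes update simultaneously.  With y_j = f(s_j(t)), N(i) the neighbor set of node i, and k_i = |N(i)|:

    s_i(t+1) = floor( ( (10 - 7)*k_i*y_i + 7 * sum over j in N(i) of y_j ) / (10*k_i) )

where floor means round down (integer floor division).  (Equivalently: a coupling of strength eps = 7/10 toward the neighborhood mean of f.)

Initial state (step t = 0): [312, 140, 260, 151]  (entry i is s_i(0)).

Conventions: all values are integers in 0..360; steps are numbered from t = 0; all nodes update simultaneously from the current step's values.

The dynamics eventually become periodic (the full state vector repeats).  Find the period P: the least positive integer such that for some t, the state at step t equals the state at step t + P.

Simulating step by step:
t=0: [312, 140, 260, 151]
t=1: [205, 214, 202, 247]
t=2: [266, 254, 256, 256]
t=3: [220, 220, 219, 225]
t=4: [259, 257, 258, 258]
t=5: [221, 221, 220, 221]
t=6: [259, 259, 259, 259]
t=7: [220, 220, 220, 220]
t=8: [259, 259, 259, 259]

Answer: 2
Key observation: The state at step 6, [259, 259, 259, 259], reappears at step 8 — and no state repeats earlier — so the cycle the system enters has period 2.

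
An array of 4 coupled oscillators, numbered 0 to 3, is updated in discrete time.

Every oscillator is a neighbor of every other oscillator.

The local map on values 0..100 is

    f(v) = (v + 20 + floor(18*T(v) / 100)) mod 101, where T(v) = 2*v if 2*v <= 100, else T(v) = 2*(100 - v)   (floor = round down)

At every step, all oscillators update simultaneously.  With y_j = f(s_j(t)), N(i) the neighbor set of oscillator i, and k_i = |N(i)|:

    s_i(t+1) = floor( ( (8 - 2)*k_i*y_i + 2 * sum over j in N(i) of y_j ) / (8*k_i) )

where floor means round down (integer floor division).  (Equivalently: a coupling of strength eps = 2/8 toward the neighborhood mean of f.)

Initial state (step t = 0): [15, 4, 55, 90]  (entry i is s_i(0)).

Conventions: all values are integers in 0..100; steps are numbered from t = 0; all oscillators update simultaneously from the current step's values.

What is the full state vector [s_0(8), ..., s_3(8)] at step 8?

Simulating step by step:
t=0: [15, 4, 55, 90]
t=1: [40, 30, 74, 22]
t=2: [64, 55, 16, 48]
t=3: [90, 86, 53, 82]
t=4: [17, 16, 69, 14]
t=5: [47, 45, 85, 44]
t=6: [76, 75, 27, 73]
t=7: [7, 7, 42, 5]
t=8: [32, 32, 64, 30]

Answer: [32, 32, 64, 30]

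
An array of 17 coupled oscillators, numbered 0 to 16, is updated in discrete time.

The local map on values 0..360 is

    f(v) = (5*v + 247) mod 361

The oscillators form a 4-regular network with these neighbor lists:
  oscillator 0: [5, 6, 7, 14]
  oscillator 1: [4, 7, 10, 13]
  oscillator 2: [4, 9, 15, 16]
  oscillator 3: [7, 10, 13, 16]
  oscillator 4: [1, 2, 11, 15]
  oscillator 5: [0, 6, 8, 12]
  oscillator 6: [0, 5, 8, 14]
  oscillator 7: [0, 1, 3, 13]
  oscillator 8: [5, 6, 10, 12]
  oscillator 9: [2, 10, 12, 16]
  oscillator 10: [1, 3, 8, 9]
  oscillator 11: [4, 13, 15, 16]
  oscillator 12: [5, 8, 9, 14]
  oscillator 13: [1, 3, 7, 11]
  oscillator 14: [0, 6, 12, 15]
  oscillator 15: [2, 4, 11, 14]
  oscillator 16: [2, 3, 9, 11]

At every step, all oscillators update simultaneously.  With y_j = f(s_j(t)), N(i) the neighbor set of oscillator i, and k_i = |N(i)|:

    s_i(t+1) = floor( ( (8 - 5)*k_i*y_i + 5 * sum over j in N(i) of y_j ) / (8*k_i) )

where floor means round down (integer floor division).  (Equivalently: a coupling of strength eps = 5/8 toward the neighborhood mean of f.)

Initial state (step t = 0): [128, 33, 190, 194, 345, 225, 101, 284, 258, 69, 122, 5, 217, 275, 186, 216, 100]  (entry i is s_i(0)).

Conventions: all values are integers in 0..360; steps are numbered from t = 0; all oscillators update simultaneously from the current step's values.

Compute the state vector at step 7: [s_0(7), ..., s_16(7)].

Simulating step by step:
t=0: [128, 33, 190, 194, 345, 225, 101, 284, 258, 69, 122, 5, 217, 275, 186, 216, 100]
t=1: [161, 128, 146, 137, 169, 192, 111, 166, 144, 168, 130, 197, 203, 173, 142, 192, 126]
t=2: [247, 150, 141, 190, 111, 176, 175, 247, 179, 120, 163, 105, 162, 148, 199, 147, 154]
t=3: [58, 216, 205, 189, 157, 90, 61, 122, 140, 234, 217, 159, 186, 173, 164, 178, 191]
t=4: [223, 204, 198, 124, 242, 233, 240, 137, 220, 226, 235, 200, 229, 137, 209, 202, 193]
t=5: [221, 189, 153, 193, 110, 256, 170, 206, 252, 255, 265, 143, 287, 188, 197, 149, 166]
t=6: [169, 119, 230, 170, 170, 122, 93, 168, 95, 187, 107, 215, 147, 144, 179, 219, 248]
t=7: [89, 95, 182, 60, 150, 147, 163, 62, 125, 142, 58, 177, 143, 150, 159, 194, 120]

Answer: [89, 95, 182, 60, 150, 147, 163, 62, 125, 142, 58, 177, 143, 150, 159, 194, 120]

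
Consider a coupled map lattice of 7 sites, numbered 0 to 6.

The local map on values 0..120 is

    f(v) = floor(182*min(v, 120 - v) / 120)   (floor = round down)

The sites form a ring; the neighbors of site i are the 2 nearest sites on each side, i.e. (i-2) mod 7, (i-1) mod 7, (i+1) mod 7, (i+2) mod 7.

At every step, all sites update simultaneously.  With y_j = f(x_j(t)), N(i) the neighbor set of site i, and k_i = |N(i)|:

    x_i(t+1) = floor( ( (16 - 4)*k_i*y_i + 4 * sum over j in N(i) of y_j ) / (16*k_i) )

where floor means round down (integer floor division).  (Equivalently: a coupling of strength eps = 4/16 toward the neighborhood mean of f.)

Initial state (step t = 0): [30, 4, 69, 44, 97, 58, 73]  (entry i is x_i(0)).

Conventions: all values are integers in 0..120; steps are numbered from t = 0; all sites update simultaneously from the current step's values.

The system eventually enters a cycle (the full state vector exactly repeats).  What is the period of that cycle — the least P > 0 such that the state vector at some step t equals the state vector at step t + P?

Answer: 2
Key observation: The state at step 78, [73, 73, 73, 69, 73, 69, 73], reappears at step 80 — and no state repeats earlier — so the cycle the system enters has period 2.

Derivation:
t=0: [30, 4, 69, 44, 97, 58, 73]
t=1: [48, 20, 67, 62, 44, 78, 64]
t=2: [70, 42, 75, 80, 69, 66, 77]
t=3: [73, 64, 68, 63, 74, 78, 67]
t=4: [72, 82, 77, 82, 70, 66, 77]
t=5: [70, 58, 65, 60, 73, 77, 66]
t=6: [76, 85, 82, 87, 73, 68, 79]
t=7: [65, 54, 57, 53, 68, 74, 63]
t=8: [82, 81, 84, 79, 78, 72, 83]
t=9: [57, 58, 55, 62, 62, 68, 57]
t=10: [85, 86, 83, 86, 86, 80, 85]
t=11: [53, 51, 54, 51, 52, 58, 53]
t=12: [80, 77, 80, 77, 78, 84, 80]
t=13: [59, 64, 60, 63, 62, 56, 60]
t=14: [88, 85, 89, 86, 87, 85, 89]
t=15: [48, 51, 47, 50, 49, 52, 48]
t=16: [72, 75, 71, 75, 74, 76, 72]
t=17: [71, 68, 72, 68, 69, 67, 71]
t=18: [74, 77, 73, 77, 76, 78, 74]
t=19: [68, 65, 69, 65, 66, 64, 68]
t=20: [78, 82, 78, 82, 80, 83, 78]
t=21: [62, 58, 62, 57, 59, 57, 62]
t=22: [86, 86, 87, 86, 88, 86, 87]
t=23: [50, 50, 50, 50, 48, 50, 50]
t=24: [75, 75, 74, 74, 72, 74, 74]
t=25: [68, 68, 69, 69, 71, 69, 69]
t=26: [77, 77, 76, 76, 74, 76, 76]
t=27: [65, 65, 66, 66, 68, 66, 66]
t=28: [82, 82, 81, 80, 78, 80, 81]
t=29: [57, 57, 59, 59, 62, 59, 59]
t=30: [86, 86, 88, 88, 87, 88, 88]
t=31: [50, 50, 48, 48, 49, 48, 48]
t=32: [74, 74, 72, 72, 73, 72, 72]
t=33: [69, 69, 71, 71, 71, 71, 71]
t=34: [76, 76, 74, 74, 74, 74, 74]
t=35: [66, 66, 68, 68, 69, 68, 68]
t=36: [80, 80, 78, 78, 77, 78, 78]
t=37: [60, 60, 62, 62, 64, 62, 62]
t=38: [90, 90, 87, 87, 84, 87, 87]
t=39: [45, 45, 49, 49, 53, 49, 49]
t=40: [69, 69, 73, 74, 78, 74, 73]
t=41: [75, 75, 71, 69, 64, 69, 71]
t=42: [69, 69, 74, 76, 81, 76, 74]
t=43: [75, 75, 69, 66, 61, 66, 69]
t=44: [69, 69, 76, 80, 86, 80, 76]
t=45: [74, 74, 66, 60, 54, 60, 66]
t=46: [71, 71, 80, 88, 82, 88, 80]
t=47: [70, 70, 60, 50, 56, 50, 60]
t=48: [77, 77, 87, 76, 83, 76, 87]
t=49: [63, 63, 53, 64, 56, 64, 53]
t=50: [85, 85, 81, 83, 83, 83, 81]
t=51: [53, 53, 57, 56, 56, 56, 57]
t=52: [81, 81, 85, 83, 84, 83, 85]
t=53: [58, 58, 54, 55, 54, 55, 54]
t=54: [86, 86, 81, 83, 81, 83, 81]
t=55: [52, 52, 57, 56, 58, 56, 57]
t=56: [79, 79, 84, 83, 86, 83, 84]
t=57: [60, 60, 54, 55, 52, 55, 54]
t=58: [89, 89, 82, 83, 79, 83, 82]
t=59: [48, 48, 56, 55, 60, 55, 56]
t=60: [74, 74, 82, 82, 89, 82, 82]
t=61: [66, 66, 57, 57, 49, 57, 57]
t=62: [81, 81, 84, 84, 77, 84, 84]
t=63: [58, 58, 55, 55, 62, 55, 55]
t=64: [86, 86, 83, 83, 86, 83, 83]
t=65: [51, 51, 55, 55, 52, 55, 55]
t=66: [78, 78, 81, 82, 79, 82, 81]
t=67: [62, 62, 59, 57, 61, 57, 59]
t=68: [87, 87, 88, 86, 88, 86, 88]
t=69: [49, 49, 48, 50, 48, 50, 48]
t=70: [73, 73, 72, 74, 72, 74, 72]
t=71: [71, 71, 71, 69, 71, 69, 71]
t=72: [74, 74, 74, 76, 74, 76, 74]
t=73: [68, 68, 68, 66, 68, 66, 68]
t=74: [78, 78, 78, 80, 78, 80, 78]
t=75: [62, 62, 62, 60, 62, 60, 62]
t=76: [87, 87, 87, 90, 87, 90, 87]
t=77: [49, 49, 49, 45, 49, 45, 49]
t=78: [73, 73, 73, 69, 73, 69, 73]
t=79: [71, 71, 71, 75, 71, 75, 71]
t=80: [73, 73, 73, 69, 73, 69, 73]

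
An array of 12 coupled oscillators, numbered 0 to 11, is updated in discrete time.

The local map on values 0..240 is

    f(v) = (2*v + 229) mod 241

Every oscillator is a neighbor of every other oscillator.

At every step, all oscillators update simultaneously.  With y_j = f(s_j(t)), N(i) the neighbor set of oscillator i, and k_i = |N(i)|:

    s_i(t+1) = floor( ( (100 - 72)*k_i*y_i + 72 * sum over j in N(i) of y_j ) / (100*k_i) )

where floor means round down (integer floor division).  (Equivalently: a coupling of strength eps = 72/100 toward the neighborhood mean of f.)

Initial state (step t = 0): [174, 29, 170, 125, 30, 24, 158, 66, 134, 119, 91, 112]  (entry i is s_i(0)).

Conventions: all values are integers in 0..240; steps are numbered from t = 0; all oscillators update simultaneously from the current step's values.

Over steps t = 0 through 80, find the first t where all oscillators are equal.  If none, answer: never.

Simulating step by step:
t=0: [174, 29, 170, 125, 30, 24, 158, 66, 134, 119, 91, 112]  (not all equal)
t=1: [109, 98, 107, 139, 99, 96, 102, 114, 91, 137, 125, 134]  (not all equal)
t=2: [164, 159, 163, 125, 160, 158, 161, 166, 156, 124, 171, 123]  (not all equal)
t=3: [104, 102, 103, 139, 102, 101, 102, 105, 100, 138, 107, 138]  (not all equal)
t=4: [160, 159, 160, 124, 159, 159, 159, 161, 159, 123, 162, 123]  (not all equal)
t=5: [99, 99, 99, 135, 99, 99, 99, 100, 99, 135, 100, 135]  (not all equal)
t=6: [153, 153, 153, 116, 153, 153, 153, 153, 153, 116, 153, 116]  (not all equal)
t=7: [85, 85, 85, 121, 85, 85, 85, 85, 85, 121, 85, 121]  (not all equal)
t=8: [172, 172, 172, 187, 172, 172, 172, 172, 172, 187, 172, 187]  (not all equal)
t=9: [96, 96, 96, 103, 96, 96, 96, 96, 96, 103, 96, 103]  (not all equal)
t=10: [182, 182, 182, 185, 182, 182, 182, 182, 182, 185, 182, 185]  (not all equal)
t=11: [112, 112, 112, 113, 112, 112, 112, 112, 112, 113, 112, 113]  (not all equal)
t=12: [212, 212, 212, 212, 212, 212, 212, 212, 212, 212, 212, 212]  (all equal)

Answer: 12
Key observation: Synchronization is absorbing here: once all oscillators are equal they stay equal, and step 12 is the first all-equal step.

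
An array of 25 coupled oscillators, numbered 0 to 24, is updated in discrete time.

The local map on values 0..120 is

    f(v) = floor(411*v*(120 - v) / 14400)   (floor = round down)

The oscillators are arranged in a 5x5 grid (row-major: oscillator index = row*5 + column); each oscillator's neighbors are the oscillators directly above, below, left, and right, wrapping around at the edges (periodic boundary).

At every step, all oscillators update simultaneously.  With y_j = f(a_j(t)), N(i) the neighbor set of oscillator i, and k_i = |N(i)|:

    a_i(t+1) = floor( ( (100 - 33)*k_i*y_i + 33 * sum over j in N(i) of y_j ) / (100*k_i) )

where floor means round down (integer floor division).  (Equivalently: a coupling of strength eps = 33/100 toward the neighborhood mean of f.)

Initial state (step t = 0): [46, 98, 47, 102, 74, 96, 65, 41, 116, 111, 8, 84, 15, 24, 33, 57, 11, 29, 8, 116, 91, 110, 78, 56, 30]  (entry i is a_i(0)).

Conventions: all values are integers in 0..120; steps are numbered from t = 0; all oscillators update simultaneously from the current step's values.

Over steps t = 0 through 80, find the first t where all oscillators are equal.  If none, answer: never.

Simulating step by step:
t=0: [46, 98, 47, 102, 74, 96, 65, 41, 116, 111, 8, 84, 15, 24, 33, 57, 11, 29, 8, 116, 91, 110, 78, 56, 30]  (not all equal)
t=1: [89, 67, 89, 60, 85, 64, 93, 82, 28, 39, 44, 74, 55, 56, 65, 80, 47, 66, 37, 32, 75, 42, 87, 88, 75]  (not all equal)
t=2: [83, 94, 82, 94, 86, 95, 79, 85, 80, 90, 95, 95, 100, 98, 98, 91, 96, 97, 88, 84, 93, 93, 83, 83, 92]  (not all equal)
t=3: [82, 74, 84, 75, 80, 71, 85, 83, 84, 76, 67, 68, 60, 64, 64, 74, 66, 66, 78, 81, 72, 71, 83, 83, 75]  (not all equal)
t=4: [90, 94, 87, 93, 91, 96, 87, 87, 88, 94, 100, 99, 100, 99, 100, 97, 100, 99, 93, 92, 97, 97, 89, 88, 94]  (not all equal)
t=5: [74, 71, 78, 73, 73, 66, 76, 78, 76, 69, 58, 60, 59, 61, 59, 62, 58, 61, 69, 70, 64, 64, 75, 77, 70]  (not all equal)
t=6: [97, 98, 94, 96, 97, 100, 96, 94, 95, 99, 101, 101, 101, 101, 101, 101, 102, 101, 99, 99, 101, 101, 96, 95, 98]  (not all equal)
t=7: [61, 61, 67, 65, 62, 58, 63, 67, 65, 59, 54, 54, 55, 55, 54, 54, 52, 55, 58, 58, 55, 55, 63, 65, 60]  (not all equal)
t=8: [102, 101, 101, 101, 102, 101, 101, 101, 101, 101, 101, 101, 101, 101, 101, 101, 100, 101, 102, 101, 101, 101, 101, 102, 102]  (not all equal)
t=9: [52, 53, 54, 53, 52, 53, 54, 54, 54, 53, 54, 54, 54, 53, 54, 54, 56, 54, 52, 53, 53, 54, 53, 52, 52]  (not all equal)
t=10: [100, 100, 101, 100, 100, 100, 101, 101, 101, 100, 101, 101, 101, 100, 101, 101, 101, 101, 100, 100, 100, 101, 100, 100, 100]  (not all equal)
t=11: [57, 56, 54, 56, 57, 56, 54, 54, 54, 56, 54, 54, 54, 56, 54, 54, 54, 54, 56, 56, 56, 54, 56, 57, 57]  (not all equal)
t=12: [102, 101, 101, 101, 102, 101, 101, 101, 101, 101, 101, 101, 101, 101, 101, 101, 101, 101, 101, 101, 101, 101, 101, 102, 102]  (not all equal)
t=13: [52, 53, 54, 53, 52, 53, 54, 54, 54, 53, 54, 54, 54, 54, 54, 54, 54, 54, 53, 53, 53, 54, 53, 52, 52]  (not all equal)
t=14: [100, 100, 101, 100, 100, 100, 101, 101, 101, 100, 101, 101, 101, 101, 101, 101, 101, 101, 100, 100, 100, 101, 100, 100, 100]  (not all equal)
t=15: [57, 56, 54, 56, 57, 56, 54, 54, 54, 56, 54, 54, 54, 54, 54, 54, 54, 54, 56, 56, 56, 54, 56, 57, 57]  (not all equal)
t=16: [102, 101, 101, 101, 102, 101, 101, 101, 101, 101, 101, 101, 101, 101, 101, 101, 101, 101, 101, 101, 101, 101, 101, 102, 102]  (not all equal)

Answer: never
Key observation: The state at step 12 reappears at step 16 — the system is in a cycle of period 4 from step 12 on.  No step 0..16 is synchronized, and the cycle repeats forever, so no step up to 80 (or ever) has all oscillators equal.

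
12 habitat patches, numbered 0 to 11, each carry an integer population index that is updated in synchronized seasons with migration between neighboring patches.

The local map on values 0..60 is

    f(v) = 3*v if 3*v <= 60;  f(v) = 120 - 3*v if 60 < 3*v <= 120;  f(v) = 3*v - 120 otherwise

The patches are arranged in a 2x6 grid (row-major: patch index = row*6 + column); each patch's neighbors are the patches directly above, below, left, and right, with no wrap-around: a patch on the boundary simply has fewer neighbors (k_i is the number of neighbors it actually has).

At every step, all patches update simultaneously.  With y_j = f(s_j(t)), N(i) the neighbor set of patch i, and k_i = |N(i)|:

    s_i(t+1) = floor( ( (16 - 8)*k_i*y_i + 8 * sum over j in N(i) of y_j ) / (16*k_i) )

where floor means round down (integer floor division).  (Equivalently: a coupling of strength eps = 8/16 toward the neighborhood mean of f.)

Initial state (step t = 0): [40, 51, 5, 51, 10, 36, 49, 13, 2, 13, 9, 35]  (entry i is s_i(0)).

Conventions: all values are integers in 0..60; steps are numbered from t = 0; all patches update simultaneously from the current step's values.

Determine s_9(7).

Simulating step by step:
t=0: [40, 51, 5, 51, 10, 36, 49, 13, 2, 13, 9, 35]
t=1: [15, 25, 19, 30, 27, 17, 23, 30, 18, 30, 27, 17]
t=2: [46, 44, 50, 36, 39, 48, 44, 40, 46, 35, 39, 48]
t=3: [15, 14, 22, 14, 8, 18, 10, 7, 16, 13, 8, 18]
t=4: [40, 41, 49, 40, 32, 46, 31, 30, 43, 38, 31, 46]
t=5: [7, 11, 15, 9, 19, 19, 21, 21, 15, 9, 21, 20]
t=6: [33, 37, 40, 35, 52, 57, 48, 51, 44, 35, 52, 58]
t=7: [18, 13, 6, 16, 35, 48, 25, 24, 14, 18, 35, 48]

Answer: s_9(7) = 18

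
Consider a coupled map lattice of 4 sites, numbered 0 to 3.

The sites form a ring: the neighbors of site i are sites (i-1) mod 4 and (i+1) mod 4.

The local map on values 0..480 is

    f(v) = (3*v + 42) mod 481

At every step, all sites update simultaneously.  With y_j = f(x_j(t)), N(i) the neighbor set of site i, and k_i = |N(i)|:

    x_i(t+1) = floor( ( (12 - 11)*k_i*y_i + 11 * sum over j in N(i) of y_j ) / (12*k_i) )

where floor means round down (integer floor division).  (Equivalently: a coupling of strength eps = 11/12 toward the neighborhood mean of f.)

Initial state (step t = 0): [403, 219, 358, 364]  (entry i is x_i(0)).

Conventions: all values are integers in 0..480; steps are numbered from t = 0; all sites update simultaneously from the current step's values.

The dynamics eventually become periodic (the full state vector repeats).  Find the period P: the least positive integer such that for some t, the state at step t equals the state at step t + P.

Simulating step by step:
t=0: [403, 219, 358, 364]
t=1: [202, 221, 191, 217]
t=2: [213, 156, 211, 155]
t=3: [41, 183, 41, 182]
t=4: [113, 160, 113, 160]
t=5: [69, 352, 69, 352]
t=6: [145, 239, 145, 239]
t=7: [294, 460, 294, 460]
t=8: [458, 444, 458, 444]
t=9: [415, 450, 415, 450]
t=10: [421, 333, 421, 333]
t=11: [101, 321, 101, 321]
t=12: [68, 319, 68, 319]
t=13: [54, 228, 54, 228]
t=14: [241, 207, 241, 207]
t=15: [190, 275, 190, 275]
t=16: [364, 152, 364, 152]
t=17: [29, 159, 29, 159]
t=18: [45, 121, 45, 121]
t=19: [386, 196, 386, 196]
t=20: [156, 230, 156, 230]
t=21: [232, 47, 232, 47]
t=22: [189, 250, 189, 250]
t=23: [295, 143, 295, 143]
t=24: [468, 448, 468, 448]
t=25: [388, 38, 388, 38]
t=26: [163, 236, 163, 236]
t=27: [250, 68, 250, 68]
t=28: [251, 305, 251, 305]
t=29: [462, 327, 462, 327]
t=30: [94, 432, 94, 432]
t=31: [371, 328, 371, 328]
t=32: [74, 182, 74, 182]
t=33: [120, 250, 120, 250]
t=34: [318, 394, 318, 394]
t=35: [243, 53, 243, 53]
t=36: [208, 282, 208, 282]
t=37: [388, 203, 388, 203]
t=38: [176, 237, 176, 237]
t=39: [256, 104, 256, 104]
t=40: [351, 331, 351, 331]
t=41: [78, 128, 78, 128]
t=42: [413, 288, 413, 288]
t=43: [416, 327, 416, 327]
t=44: [83, 305, 83, 305]
t=45: [460, 306, 460, 306]
t=46: [477, 461, 477, 461]
t=47: [426, 66, 426, 66]
t=48: [249, 348, 249, 348]
t=49: [139, 292, 139, 292]
t=50: [438, 457, 438, 457]
t=51: [446, 398, 446, 398]
t=52: [286, 406, 286, 406]
t=53: [308, 408, 308, 408]
t=54: [279, 29, 279, 29]
t=55: [151, 375, 151, 375]
t=56: [189, 29, 189, 29]
t=57: [128, 128, 128, 128]
t=58: [426, 426, 426, 426]
t=59: [358, 358, 358, 358]
t=60: [154, 154, 154, 154]
t=61: [23, 23, 23, 23]
t=62: [111, 111, 111, 111]
t=63: [375, 375, 375, 375]
t=64: [205, 205, 205, 205]
t=65: [176, 176, 176, 176]
t=66: [89, 89, 89, 89]
t=67: [309, 309, 309, 309]
t=68: [7, 7, 7, 7]
t=69: [63, 63, 63, 63]
t=70: [231, 231, 231, 231]
t=71: [254, 254, 254, 254]
t=72: [323, 323, 323, 323]
t=73: [49, 49, 49, 49]
t=74: [189, 189, 189, 189]
t=75: [128, 128, 128, 128]

Answer: 18
Key observation: The state at step 57, [128, 128, 128, 128], reappears at step 75 — and no state repeats earlier — so the cycle the system enters has period 18.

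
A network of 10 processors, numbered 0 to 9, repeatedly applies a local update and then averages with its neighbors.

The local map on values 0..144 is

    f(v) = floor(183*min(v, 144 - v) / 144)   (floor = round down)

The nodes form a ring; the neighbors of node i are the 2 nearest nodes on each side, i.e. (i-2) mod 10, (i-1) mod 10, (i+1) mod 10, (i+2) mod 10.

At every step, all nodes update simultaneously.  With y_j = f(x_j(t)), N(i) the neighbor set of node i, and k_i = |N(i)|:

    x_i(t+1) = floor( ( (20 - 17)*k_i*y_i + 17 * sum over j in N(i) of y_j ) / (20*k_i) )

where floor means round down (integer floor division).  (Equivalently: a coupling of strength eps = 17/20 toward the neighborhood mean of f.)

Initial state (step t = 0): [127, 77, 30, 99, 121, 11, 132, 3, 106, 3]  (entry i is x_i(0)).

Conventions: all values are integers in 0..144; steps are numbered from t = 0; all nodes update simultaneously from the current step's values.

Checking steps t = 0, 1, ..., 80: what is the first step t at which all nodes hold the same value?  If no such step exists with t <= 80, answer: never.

Simulating step by step:
t=0: [127, 77, 30, 99, 121, 11, 132, 3, 106, 3]  (not all equal)
t=1: [40, 38, 46, 43, 30, 24, 22, 17, 16, 33]  (not all equal)
t=2: [42, 50, 49, 45, 41, 34, 27, 28, 32, 35]  (not all equal)
t=3: [52, 55, 57, 55, 49, 44, 41, 39, 41, 47]  (not all equal)
t=4: [63, 66, 67, 65, 62, 57, 54, 53, 55, 59]  (not all equal)
t=5: [78, 80, 81, 79, 76, 73, 70, 70, 71, 74]  (not all equal)
t=6: [84, 82, 82, 83, 85, 86, 88, 88, 87, 85]  (not all equal)
t=7: [75, 76, 76, 75, 74, 73, 72, 72, 72, 74]  (not all equal)
t=8: [87, 86, 86, 87, 88, 89, 90, 90, 89, 88]  (not all equal)
t=9: [71, 72, 72, 71, 70, 69, 69, 69, 69, 70]  (not all equal)
t=10: [89, 89, 89, 89, 88, 87, 87, 87, 87, 88]  (not all equal)
t=11: [70, 69, 69, 70, 70, 71, 71, 71, 71, 70]  (not all equal)
t=12: [88, 87, 87, 88, 88, 89, 89, 89, 89, 88]  (not all equal)
t=13: [71, 71, 71, 71, 70, 69, 69, 69, 69, 70]  (not all equal)
t=14: [88, 89, 89, 88, 88, 87, 87, 87, 87, 88]  (not all equal)
t=15: [70, 70, 70, 70, 71, 71, 71, 71, 71, 71]  (not all equal)
t=16: [88, 88, 88, 88, 89, 89, 90, 90, 89, 89]  (not all equal)
t=17: [70, 70, 70, 70, 69, 69, 68, 68, 69, 69]  (not all equal)
t=18: [87, 87, 87, 87, 87, 86, 86, 86, 86, 87]  (not all equal)
t=19: [72, 72, 72, 72, 72, 72, 72, 72, 72, 72]  (all equal)

Answer: 19
Key observation: Synchronization is absorbing here: once all nodes are equal they stay equal, and step 19 is the first all-equal step.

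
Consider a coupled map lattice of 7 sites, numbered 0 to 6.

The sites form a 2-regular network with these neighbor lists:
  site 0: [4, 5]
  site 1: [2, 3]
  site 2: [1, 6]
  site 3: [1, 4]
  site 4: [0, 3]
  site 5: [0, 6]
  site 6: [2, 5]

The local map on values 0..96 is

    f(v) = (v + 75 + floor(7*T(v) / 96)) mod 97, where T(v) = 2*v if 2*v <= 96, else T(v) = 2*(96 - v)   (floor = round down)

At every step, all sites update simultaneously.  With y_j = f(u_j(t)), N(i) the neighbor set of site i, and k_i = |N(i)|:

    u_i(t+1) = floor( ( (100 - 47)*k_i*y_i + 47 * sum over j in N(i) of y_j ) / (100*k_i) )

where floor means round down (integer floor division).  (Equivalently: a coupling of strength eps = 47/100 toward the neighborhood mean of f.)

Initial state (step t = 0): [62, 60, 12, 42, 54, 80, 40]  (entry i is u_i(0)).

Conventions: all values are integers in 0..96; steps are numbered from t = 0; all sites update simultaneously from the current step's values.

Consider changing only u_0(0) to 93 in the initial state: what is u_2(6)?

Answer: u_2(6) = 50
Key observation: This trace re-runs the system from the modified initial state.

Derivation:
t=0: [93, 60, 12, 42, 54, 80, 40]
t=1: [60, 49, 62, 32, 42, 53, 46]
t=2: [37, 31, 38, 21, 27, 36, 34]
t=3: [16, 12, 17, 5, 9, 18, 17]
t=4: [91, 87, 92, 83, 85, 94, 94]
t=5: [68, 66, 69, 63, 64, 71, 71]
t=6: [49, 47, 50, 45, 46, 51, 51]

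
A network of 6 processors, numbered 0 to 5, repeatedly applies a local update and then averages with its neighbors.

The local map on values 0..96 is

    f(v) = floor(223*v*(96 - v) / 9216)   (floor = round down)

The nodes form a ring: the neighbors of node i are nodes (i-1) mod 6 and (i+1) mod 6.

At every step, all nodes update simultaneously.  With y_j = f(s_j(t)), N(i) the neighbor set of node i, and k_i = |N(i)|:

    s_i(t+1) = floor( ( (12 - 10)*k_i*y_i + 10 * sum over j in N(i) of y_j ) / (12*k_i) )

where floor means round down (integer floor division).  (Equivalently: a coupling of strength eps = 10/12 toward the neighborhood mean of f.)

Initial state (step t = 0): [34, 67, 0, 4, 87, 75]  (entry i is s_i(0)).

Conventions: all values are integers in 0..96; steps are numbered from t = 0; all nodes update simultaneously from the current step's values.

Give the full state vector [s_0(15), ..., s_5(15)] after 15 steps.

Answer: [54, 54, 54, 54, 54, 54]

Derivation:
t=0: [34, 67, 0, 4, 87, 75]
t=1: [43, 29, 22, 8, 22, 35]
t=2: [50, 47, 33, 35, 34, 47]
t=3: [55, 52, 52, 50, 52, 53]
t=4: [54, 54, 55, 55, 55, 54]
t=5: [54, 54, 54, 54, 54, 54]
t=6: [54, 54, 54, 54, 54, 54]
t=7: [54, 54, 54, 54, 54, 54]
t=8: [54, 54, 54, 54, 54, 54]
t=9: [54, 54, 54, 54, 54, 54]
t=10: [54, 54, 54, 54, 54, 54]
t=11: [54, 54, 54, 54, 54, 54]
t=12: [54, 54, 54, 54, 54, 54]
t=13: [54, 54, 54, 54, 54, 54]
t=14: [54, 54, 54, 54, 54, 54]
t=15: [54, 54, 54, 54, 54, 54]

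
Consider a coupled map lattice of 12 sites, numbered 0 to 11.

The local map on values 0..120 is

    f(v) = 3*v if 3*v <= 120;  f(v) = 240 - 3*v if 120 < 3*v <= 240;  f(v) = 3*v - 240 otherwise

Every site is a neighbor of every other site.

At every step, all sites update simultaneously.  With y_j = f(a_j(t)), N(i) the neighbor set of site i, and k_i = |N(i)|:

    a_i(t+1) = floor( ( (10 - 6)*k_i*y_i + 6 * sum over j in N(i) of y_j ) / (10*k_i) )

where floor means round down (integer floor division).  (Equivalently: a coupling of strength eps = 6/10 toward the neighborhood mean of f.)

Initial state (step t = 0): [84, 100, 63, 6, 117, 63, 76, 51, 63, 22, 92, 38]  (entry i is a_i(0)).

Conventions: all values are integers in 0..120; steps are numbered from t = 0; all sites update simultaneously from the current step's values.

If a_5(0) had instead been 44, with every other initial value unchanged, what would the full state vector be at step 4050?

Answer: [21, 37, 39, 23, 29, 30, 21, 26, 39, 35, 35, 27]
Key observation: The state at step 11, [81, 97, 99, 83, 89, 90, 81, 86, 99, 95, 95, 87], reappears at step 13: the system is in a cycle of period 2 from step 11 on.  Therefore the state at step 4050 equals the state at step 11 + ((4050 - 11) mod 2) = 12, which is [21, 37, 39, 23, 29, 30, 21, 26, 39, 35, 35, 27].

Derivation:
t=0: [84, 100, 63, 6, 117, 44, 76, 51, 63, 22, 92, 38]
t=1: [43, 60, 57, 45, 77, 76, 43, 69, 57, 62, 52, 78]
t=2: [77, 60, 63, 75, 42, 43, 77, 50, 63, 58, 68, 41]
t=3: [42, 60, 57, 44, 79, 78, 42, 70, 57, 62, 52, 80]
t=4: [78, 59, 62, 76, 39, 40, 78, 49, 62, 57, 67, 38]
t=5: [42, 62, 59, 44, 81, 82, 42, 72, 59, 64, 54, 80]
t=6: [76, 55, 58, 74, 37, 38, 76, 45, 58, 53, 63, 36]
t=7: [48, 70, 67, 50, 83, 84, 48, 80, 67, 72, 62, 81]
t=8: [60, 37, 40, 57, 29, 30, 60, 26, 40, 35, 45, 27]
t=9: [79, 97, 100, 83, 89, 90, 79, 86, 100, 95, 95, 87]
t=10: [21, 37, 41, 23, 29, 30, 21, 26, 41, 35, 35, 27]
t=11: [81, 97, 99, 83, 89, 90, 81, 86, 99, 95, 95, 87]
t=12: [21, 37, 39, 23, 29, 30, 21, 26, 39, 35, 35, 27]
t=13: [81, 97, 99, 83, 89, 90, 81, 86, 99, 95, 95, 87]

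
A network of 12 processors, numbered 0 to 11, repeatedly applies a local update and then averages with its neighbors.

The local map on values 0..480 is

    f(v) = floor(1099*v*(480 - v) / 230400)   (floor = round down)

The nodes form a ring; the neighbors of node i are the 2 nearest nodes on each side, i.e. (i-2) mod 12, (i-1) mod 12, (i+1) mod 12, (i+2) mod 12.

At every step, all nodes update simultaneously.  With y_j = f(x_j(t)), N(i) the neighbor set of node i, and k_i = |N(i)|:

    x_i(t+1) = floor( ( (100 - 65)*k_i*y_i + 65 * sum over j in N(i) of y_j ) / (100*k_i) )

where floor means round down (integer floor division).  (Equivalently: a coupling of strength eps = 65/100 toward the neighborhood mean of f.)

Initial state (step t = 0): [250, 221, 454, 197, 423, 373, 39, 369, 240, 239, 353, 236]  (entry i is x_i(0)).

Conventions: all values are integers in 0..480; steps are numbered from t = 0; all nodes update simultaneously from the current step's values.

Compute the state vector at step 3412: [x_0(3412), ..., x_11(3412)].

Simulating step by step:
t=0: [250, 221, 454, 197, 423, 373, 39, 369, 240, 239, 353, 236]
t=1: [228, 236, 170, 195, 136, 173, 154, 201, 220, 251, 252, 263]
t=2: [269, 268, 256, 255, 241, 250, 248, 262, 266, 272, 273, 273]
t=3: [270, 271, 272, 273, 273, 273, 273, 272, 271, 269, 269, 269]
t=4: [269, 269, 269, 269, 269, 269, 269, 269, 269, 269, 270, 270]
t=5: [270, 270, 270, 270, 270, 270, 270, 270, 270, 270, 270, 270]
t=6: [270, 270, 270, 270, 270, 270, 270, 270, 270, 270, 270, 270]

Answer: [270, 270, 270, 270, 270, 270, 270, 270, 270, 270, 270, 270]
Key observation: The state at step 5, [270, 270, 270, 270, 270, 270, 270, 270, 270, 270, 270, 270], reappears at step 6: the system is in a cycle of period 1 from step 5 on.  Therefore the state at step 3412 equals the state at step 5 + ((3412 - 5) mod 1) = 5, which is [270, 270, 270, 270, 270, 270, 270, 270, 270, 270, 270, 270].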